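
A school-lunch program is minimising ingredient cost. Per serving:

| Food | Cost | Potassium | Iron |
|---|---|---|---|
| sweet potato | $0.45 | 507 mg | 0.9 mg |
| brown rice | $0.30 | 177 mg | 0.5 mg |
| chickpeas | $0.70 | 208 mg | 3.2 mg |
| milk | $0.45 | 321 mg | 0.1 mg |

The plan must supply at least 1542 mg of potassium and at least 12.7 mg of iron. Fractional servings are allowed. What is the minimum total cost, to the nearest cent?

Compare the cost at each extreme point of the feasible region.
sweet potato only: max(1542/507, 12.7/0.9) = 14.11 servings → $6.35.
brown rice only: max(1542/177, 12.7/0.5) = 25.4 servings → $7.62.
chickpeas only: max(1542/208, 12.7/3.2) = 7.413 servings → $5.19.
milk only: max(1542/321, 12.7/0.1) = 127 servings → $57.15.
sweet potato + brown rice: the both-tight solution has a negative serving — not a feasible corner.
sweet potato + chickpeas with both tight: 1.598 servings and 3.519 servings → $3.18.
sweet potato + milk: intersection lies outside the first quadrant.
brown rice + chickpeas with both tight: 4.958 servings and 3.194 servings → $3.72.
brown rice + milk: the both-tight solution has a negative serving — not a feasible corner.
chickpeas + milk with both tight: 3.898 servings and 2.278 servings → $3.75.
The minimum over all feasible corners is $3.18.

$3.18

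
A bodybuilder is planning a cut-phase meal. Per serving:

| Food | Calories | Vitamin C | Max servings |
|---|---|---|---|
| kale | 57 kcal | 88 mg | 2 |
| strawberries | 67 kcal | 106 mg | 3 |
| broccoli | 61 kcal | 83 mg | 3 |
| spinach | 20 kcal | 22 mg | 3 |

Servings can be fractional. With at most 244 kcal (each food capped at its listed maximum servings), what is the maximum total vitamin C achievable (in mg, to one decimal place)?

384.4 mg

Vitamin C per kcal: strawberries 1.582, kale 1.544, broccoli 1.361, spinach 1.1.
Take 3 servings of strawberries: uses 201 kcal, +318.0 mg vitamin C (running total 318.0 mg).
Take 0.7544 servings of kale: uses 43 kcal, +66.4 mg vitamin C (running total 384.4 mg).
Greedy by best ratio exhausts the calories allowance optimally: 384.4 mg.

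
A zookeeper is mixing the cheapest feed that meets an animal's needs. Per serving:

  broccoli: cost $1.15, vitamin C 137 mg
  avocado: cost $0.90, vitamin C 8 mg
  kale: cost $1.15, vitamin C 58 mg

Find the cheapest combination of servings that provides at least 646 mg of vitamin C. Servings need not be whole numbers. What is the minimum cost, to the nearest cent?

$5.42

Cost per mg of vitamin C: broccoli $0.0084, kale $0.0198, avocado $0.1125.
With no serving limits, use only broccoli: 646 mg / 137 mg = 4.715 servings × $1.15 = $5.42.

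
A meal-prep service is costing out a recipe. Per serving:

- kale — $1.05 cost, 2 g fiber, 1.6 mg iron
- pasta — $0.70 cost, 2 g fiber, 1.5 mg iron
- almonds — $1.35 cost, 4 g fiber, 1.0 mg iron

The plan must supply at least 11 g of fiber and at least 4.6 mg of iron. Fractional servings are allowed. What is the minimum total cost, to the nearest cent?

$3.76

Minimising a linear cost over {fiber ≥ 11, iron ≥ 4.6, servings ≥ 0} — the optimum is at a vertex, using one or two foods.
kale only: max(11/2, 4.6/1.6) = 5.5 servings → $5.78.
pasta only: max(11/2, 4.6/1.5) = 5.5 servings → $3.85.
almonds only: max(11/4, 4.6/1.0) = 4.6 servings → $6.21.
kale + pasta: intersection lies outside the first quadrant.
kale + almonds with both tight: 1.682 servings and 1.909 servings → $4.34.
pasta + almonds with both tight: 1.85 servings and 1.825 servings → $3.76.
The minimum over all feasible corners is $3.76.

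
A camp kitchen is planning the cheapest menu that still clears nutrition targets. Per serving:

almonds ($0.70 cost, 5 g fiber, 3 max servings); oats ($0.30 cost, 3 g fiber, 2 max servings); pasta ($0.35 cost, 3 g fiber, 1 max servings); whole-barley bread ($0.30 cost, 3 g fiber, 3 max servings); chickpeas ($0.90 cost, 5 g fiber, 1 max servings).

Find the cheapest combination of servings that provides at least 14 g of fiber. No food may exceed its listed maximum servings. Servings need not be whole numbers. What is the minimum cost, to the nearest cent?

$1.40

Cost per g of fiber: oats $0.1000, whole-barley bread $0.1000, pasta $0.1167, almonds $0.1400, chickpeas $0.1800.
Take 2 servings of oats: +6.0 g fiber for $0.60 (total $0.60, still need 8.0 g).
Take 2.667 servings of whole-barley bread: +8.0 g fiber for $0.80 (total $1.40, still need 0.0 g).
Filling from the cheapest source first is optimal under one linear minimum: $1.40.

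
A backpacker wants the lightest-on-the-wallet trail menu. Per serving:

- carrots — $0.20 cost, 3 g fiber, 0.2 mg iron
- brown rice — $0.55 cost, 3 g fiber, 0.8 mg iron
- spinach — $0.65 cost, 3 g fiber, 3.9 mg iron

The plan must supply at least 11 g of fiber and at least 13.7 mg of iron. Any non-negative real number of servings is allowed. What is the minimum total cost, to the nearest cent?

With two linear requirements the optimum uses one or two foods; enumerate the corners.
carrots only: max(11/3, 13.7/0.2) = 68.5 servings → $13.70.
brown rice only: max(11/3, 13.7/0.8) = 17.12 servings → $9.42.
spinach only: max(11/3, 13.7/3.9) = 3.667 servings → $2.38.
carrots + brown rice: the both-tight solution has a negative serving — not a feasible corner.
carrots + spinach with both tight: 0.1622 servings and 3.505 servings → $2.31.
brown rice + spinach with both tight: 0.1935 servings and 3.473 servings → $2.36.
The minimum over all feasible corners is $2.31.

$2.31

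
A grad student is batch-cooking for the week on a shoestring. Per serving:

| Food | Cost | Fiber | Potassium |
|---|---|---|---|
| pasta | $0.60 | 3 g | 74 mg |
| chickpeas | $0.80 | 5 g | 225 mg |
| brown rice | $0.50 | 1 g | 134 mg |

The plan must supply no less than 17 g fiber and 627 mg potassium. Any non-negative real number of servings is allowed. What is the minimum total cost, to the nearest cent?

Two binding constraints pin down two serving amounts, so the optimal mix uses at most two foods. The candidates are each food alone (scaled to the tighter of fiber/potassium) and each pair with both constraints tight.
pasta only: max(17/3, 627/74) = 8.473 servings → $5.08.
chickpeas only: max(17/5, 627/225) = 3.4 servings → $2.72.
brown rice only: max(17/1, 627/134) = 17 servings → $8.50.
pasta + chickpeas with both tight: 2.262 servings and 2.043 servings → $2.99.
pasta + brown rice with both tight: 5.034 servings and 1.899 servings → $3.97.
chickpeas + brown rice with both targets exact would need a negative amount; discard.
So the least-cost plan costs $2.72.

$2.72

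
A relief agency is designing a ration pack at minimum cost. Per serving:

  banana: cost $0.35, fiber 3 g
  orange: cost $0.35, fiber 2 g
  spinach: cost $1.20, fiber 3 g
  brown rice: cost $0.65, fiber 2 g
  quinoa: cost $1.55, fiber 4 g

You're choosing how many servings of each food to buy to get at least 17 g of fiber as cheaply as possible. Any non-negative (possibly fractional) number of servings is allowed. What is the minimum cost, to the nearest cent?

Cost per g of fiber: banana $0.1167, orange $0.1750, brown rice $0.3250, quinoa $0.3875, spinach $0.4000.
With no serving limits, use only banana: 17 g / 3 g = 5.667 servings × $0.35 = $1.98.

$1.98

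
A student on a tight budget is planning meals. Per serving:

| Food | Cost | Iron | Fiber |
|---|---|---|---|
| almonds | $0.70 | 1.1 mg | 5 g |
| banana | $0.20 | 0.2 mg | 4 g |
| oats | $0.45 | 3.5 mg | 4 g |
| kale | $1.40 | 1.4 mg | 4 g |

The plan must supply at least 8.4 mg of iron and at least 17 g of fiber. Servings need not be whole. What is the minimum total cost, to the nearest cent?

$1.42

This is a tiny linear program; its minimum lies at a vertex of the feasible set. List the vertices and price them.
almonds only: max(8.4/1.1, 17/5) = 7.636 servings → $5.35.
banana only: max(8.4/0.2, 17/4) = 42 servings → $8.40.
oats only: max(8.4/3.5, 17/4) = 4.25 servings → $1.91.
kale only: max(8.4/1.4, 17/4) = 6 servings → $8.40.
almonds + banana with both targets exact would need a negative amount; discard.
almonds + oats with both tight: 1.977 servings and 1.779 servings → $2.18.
almonds + kale: intersection lies outside the first quadrant.
banana + oats with both tight: 1.962 servings and 2.288 servings → $1.42.
banana + kale: intersection lies outside the first quadrant.
oats + kale with both tight: 1.167 servings and 3.083 servings → $4.84.
The minimum over all feasible corners is $1.42.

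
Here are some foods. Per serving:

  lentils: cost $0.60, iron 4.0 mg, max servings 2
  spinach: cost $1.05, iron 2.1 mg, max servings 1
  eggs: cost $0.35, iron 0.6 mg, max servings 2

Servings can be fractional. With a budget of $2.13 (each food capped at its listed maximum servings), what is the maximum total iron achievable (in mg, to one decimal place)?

9.9 mg

Iron per dollar: lentils 6.667, spinach 2, eggs 1.714.
Take 2 servings of lentils: spends $1.20, +8.0 mg iron (running total 8.0 mg).
Take 0.8857 servings of spinach: spends $0.93, +1.9 mg iron (running total 9.9 mg).
Filling greedily by iron-per-dollar is optimal for one linear limit, giving 9.9 mg.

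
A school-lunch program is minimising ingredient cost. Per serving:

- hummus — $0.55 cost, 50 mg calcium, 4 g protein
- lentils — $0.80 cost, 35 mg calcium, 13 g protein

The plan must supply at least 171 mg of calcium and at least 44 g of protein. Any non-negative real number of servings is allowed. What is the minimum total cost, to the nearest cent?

At the optimum either one food covers both requirements or two foods hit both targets exactly; no other combination can be cheaper.
hummus only: max(171/50, 44/4) = 11 servings → $6.05.
lentils only: max(171/35, 44/13) = 4.886 servings → $3.91.
hummus + lentils with both tight: 1.339 servings and 2.973 servings → $3.11.
The minimum over all feasible corners is $3.11.

$3.11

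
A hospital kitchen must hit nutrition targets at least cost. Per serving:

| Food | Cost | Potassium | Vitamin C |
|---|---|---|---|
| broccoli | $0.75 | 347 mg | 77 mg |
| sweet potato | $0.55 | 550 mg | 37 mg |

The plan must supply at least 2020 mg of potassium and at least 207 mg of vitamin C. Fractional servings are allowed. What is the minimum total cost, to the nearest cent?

At the optimum either one food covers both requirements or two foods hit both targets exactly; no other combination can be cheaper.
broccoli only: max(2020/347, 207/77) = 5.821 servings → $4.37.
sweet potato only: max(2020/550, 207/37) = 5.595 servings → $3.08.
broccoli + sweet potato with both tight: 1.325 servings and 2.837 servings → $2.55.
So the least-cost plan costs $2.55.

$2.55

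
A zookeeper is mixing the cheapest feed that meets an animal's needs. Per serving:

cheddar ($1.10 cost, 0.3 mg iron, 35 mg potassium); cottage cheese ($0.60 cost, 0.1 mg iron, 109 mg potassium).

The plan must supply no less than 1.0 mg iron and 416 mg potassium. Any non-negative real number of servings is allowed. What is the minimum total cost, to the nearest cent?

Two binding constraints pin down two serving amounts, so the optimal mix uses at most two foods. The candidates are each food alone (scaled to the tighter of iron/potassium) and each pair with both constraints tight.
cheddar only: max(1.0/0.3, 416/35) = 11.89 servings → $13.07.
cottage cheese only: max(1.0/0.1, 416/109) = 10 servings → $6.00.
cheddar + cottage cheese with both tight: 2.308 servings and 3.075 servings → $4.38.
The minimum over all feasible corners is $4.38.

$4.38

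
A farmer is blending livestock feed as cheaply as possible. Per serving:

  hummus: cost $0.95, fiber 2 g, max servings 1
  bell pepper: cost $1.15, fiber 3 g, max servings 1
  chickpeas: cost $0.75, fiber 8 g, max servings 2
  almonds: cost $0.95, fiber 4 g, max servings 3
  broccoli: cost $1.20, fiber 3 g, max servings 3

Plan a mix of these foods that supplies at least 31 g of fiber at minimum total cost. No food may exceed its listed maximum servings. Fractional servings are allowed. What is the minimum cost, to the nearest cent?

$5.50

Cost per g of fiber: chickpeas $0.0938, almonds $0.2375, bell pepper $0.3833, broccoli $0.4000, hummus $0.4750.
Take 2 servings of chickpeas: +16.0 g fiber for $1.50 (total $1.50, still need 15.0 g).
Take 3 servings of almonds: +12.0 g fiber for $2.85 (total $4.35, still need 3.0 g).
Take 1 serving of bell pepper: +3.0 g fiber for $1.15 (total $5.50, still need 0.0 g).
Filling from the cheapest source first is optimal under one linear minimum: $5.50.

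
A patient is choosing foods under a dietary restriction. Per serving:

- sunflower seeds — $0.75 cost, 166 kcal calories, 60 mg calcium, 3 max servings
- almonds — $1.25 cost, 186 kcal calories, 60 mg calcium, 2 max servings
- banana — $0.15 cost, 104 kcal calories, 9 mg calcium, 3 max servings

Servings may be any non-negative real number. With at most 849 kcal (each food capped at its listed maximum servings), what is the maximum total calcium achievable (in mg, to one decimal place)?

Calcium per kcal: sunflower seeds 0.3614, almonds 0.3226, banana 0.08654.
Take 3 servings of sunflower seeds: uses 498 kcal, +180.0 mg calcium (running total 180.0 mg).
Take 1.887 servings of almonds: uses 351 kcal, +113.2 mg calcium (running total 293.2 mg).
Filling greedily by calcium-per-kcal is optimal for one linear limit, giving 293.2 mg.

293.2 mg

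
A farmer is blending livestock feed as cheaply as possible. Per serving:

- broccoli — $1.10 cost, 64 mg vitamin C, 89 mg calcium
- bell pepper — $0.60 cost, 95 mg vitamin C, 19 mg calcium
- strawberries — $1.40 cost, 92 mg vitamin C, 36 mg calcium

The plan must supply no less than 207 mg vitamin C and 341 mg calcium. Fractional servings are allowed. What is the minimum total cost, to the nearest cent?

$4.21

An LP optimum is at a vertex; with two nutrient constraints at most two foods are used. Check each candidate.
broccoli only: max(207/64, 341/89) = 3.831 servings → $4.21.
bell pepper only: max(207/95, 341/19) = 17.95 servings → $10.77.
strawberries only: max(207/92, 341/36) = 9.472 servings → $13.26.
broccoli + bell pepper: the both-tight solution has a negative serving — not a feasible corner.
broccoli + strawberries with both targets exact would need a negative amount; discard.
bell pepper + strawberries: the both-tight solution has a negative serving — not a feasible corner.
Cheapest feasible corner: $4.21.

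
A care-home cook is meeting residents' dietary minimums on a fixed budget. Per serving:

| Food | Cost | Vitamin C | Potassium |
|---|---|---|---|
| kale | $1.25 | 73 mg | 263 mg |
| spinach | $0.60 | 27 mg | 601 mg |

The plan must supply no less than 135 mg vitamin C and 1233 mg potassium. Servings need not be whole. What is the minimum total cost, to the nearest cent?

$2.52

kale only: max(135/73, 1233/263) = 4.688 servings → $5.86.
spinach only: max(135/27, 1233/601) = 5 servings → $3.00.
kale + spinach with both tight: 1.301 servings and 1.482 servings → $2.52.
Cheapest feasible corner: $2.52.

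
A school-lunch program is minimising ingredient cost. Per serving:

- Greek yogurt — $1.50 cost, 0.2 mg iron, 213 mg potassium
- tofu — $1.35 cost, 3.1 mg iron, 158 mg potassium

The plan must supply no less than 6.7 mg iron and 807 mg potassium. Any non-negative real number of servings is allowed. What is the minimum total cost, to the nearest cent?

$6.16

Compare the cost at each extreme point of the feasible region.
Greek yogurt only: max(6.7/0.2, 807/213) = 33.5 servings → $50.25.
tofu only: max(6.7/3.1, 807/158) = 5.108 servings → $6.90.
Greek yogurt + tofu with both tight: 2.295 servings and 2.013 servings → $6.16.
Cheapest feasible corner: $6.16.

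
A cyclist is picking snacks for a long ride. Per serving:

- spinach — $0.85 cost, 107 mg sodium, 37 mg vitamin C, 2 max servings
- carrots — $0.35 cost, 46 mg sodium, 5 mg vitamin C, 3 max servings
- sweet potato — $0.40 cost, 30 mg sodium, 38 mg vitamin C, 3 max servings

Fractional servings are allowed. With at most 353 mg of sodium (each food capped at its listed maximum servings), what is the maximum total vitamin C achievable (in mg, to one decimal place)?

193.3 mg

Vitamin C per mg sodium: sweet potato 1.267, spinach 0.3458, carrots 0.1087.
Take 3 servings of sweet potato: uses 90 mg sodium, +114.0 mg vitamin C (running total 114.0 mg).
Take 2 servings of spinach: uses 214 mg sodium, +74.0 mg vitamin C (running total 188.0 mg).
Take 1.065 servings of carrots: uses 49 mg sodium, +5.3 mg vitamin C (running total 193.3 mg).
Greedy by best ratio exhausts the sodium allowance optimally: 193.3 mg.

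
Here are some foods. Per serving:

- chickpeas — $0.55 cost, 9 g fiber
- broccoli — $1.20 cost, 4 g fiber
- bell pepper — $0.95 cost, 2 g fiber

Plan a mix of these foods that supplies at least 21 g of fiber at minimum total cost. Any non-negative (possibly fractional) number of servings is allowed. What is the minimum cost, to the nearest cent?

Cost per g of fiber: chickpeas $0.0611, broccoli $0.3000, bell pepper $0.4750.
With no serving limits, use only chickpeas: 21 g / 9 g = 2.333 servings × $0.55 = $1.28.

$1.28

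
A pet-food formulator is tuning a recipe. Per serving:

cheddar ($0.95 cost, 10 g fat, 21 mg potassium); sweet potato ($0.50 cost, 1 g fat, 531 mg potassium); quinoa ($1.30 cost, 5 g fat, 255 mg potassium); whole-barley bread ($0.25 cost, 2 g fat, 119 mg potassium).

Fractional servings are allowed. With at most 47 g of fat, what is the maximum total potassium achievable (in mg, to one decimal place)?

Potassium per g fat: sweet potato 531, whole-barley bread 59.5, quinoa 51, cheddar 2.1.
With no serving limits, spend the whole fat allowance on sweet potato: 47 g / 1 g × 531 mg = 24957.0 mg.

24957.0 mg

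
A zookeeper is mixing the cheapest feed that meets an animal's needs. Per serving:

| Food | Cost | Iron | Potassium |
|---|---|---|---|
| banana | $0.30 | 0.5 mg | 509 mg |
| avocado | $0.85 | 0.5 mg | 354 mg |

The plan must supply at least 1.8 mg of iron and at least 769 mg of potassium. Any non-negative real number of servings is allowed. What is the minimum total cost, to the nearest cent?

Minimising a linear cost over {iron ≥ 1.8, potassium ≥ 769, servings ≥ 0} — the optimum is at a vertex, using one or two foods.
banana only: max(1.8/0.5, 769/509) = 3.6 servings → $1.08.
avocado only: max(1.8/0.5, 769/354) = 3.6 servings → $3.06.
banana + avocado: intersection lies outside the first quadrant.
Cheapest feasible corner: $1.08.

$1.08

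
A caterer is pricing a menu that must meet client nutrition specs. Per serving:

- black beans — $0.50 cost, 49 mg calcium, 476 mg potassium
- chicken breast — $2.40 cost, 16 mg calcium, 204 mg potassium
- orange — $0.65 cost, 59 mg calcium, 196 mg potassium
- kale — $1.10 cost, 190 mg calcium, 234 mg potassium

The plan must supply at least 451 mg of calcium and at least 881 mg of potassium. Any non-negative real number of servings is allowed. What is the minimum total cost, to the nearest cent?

Check every corner: each single food scaled to meet both minima, and each pair solved so both constraints bind.
black beans only: max(451/49, 881/476) = 9.204 servings → $4.60.
chicken breast only: max(451/16, 881/204) = 28.19 servings → $67.65.
orange only: max(451/59, 881/196) = 7.644 servings → $4.97.
kale only: max(451/190, 881/234) = 3.765 servings → $4.14.
black beans + chicken breast: intersection lies outside the first quadrant.
black beans + orange: intersection lies outside the first quadrant.
black beans + kale with both tight: 0.7832 servings and 2.172 servings → $2.78.
chicken breast + orange: the both-tight solution has a negative serving — not a feasible corner.
chicken breast + kale with both tight: 1.767 servings and 2.225 servings → $6.69.
orange + kale with both tight: 2.64 servings and 1.554 servings → $3.43.
So the least-cost plan costs $2.78.

$2.78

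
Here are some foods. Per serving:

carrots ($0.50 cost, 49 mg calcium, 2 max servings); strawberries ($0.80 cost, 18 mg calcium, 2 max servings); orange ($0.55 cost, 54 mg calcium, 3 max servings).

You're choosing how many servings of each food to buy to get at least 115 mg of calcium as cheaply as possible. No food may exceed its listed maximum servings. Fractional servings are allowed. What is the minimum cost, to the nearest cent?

Cost per mg of calcium: orange $0.0102, carrots $0.0102, strawberries $0.0444.
Take 2.13 servings of orange: +115.0 mg calcium for $1.17 (total $1.17, still need 0.0 mg).
Greedy by cheapest-per-mg is optimal for a single linear constraint, so the minimum cost is $1.17.

$1.17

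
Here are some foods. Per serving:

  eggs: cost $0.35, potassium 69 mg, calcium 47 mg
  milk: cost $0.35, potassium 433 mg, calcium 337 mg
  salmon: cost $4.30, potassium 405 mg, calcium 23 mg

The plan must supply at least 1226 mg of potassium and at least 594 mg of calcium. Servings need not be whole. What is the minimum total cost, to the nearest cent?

Two binding constraints pin down two serving amounts, so the optimal mix uses at most two foods. The candidates are each food alone (scaled to the tighter of potassium/calcium) and each pair with both constraints tight.
eggs only: max(1226/69, 594/47) = 17.77 servings → $6.22.
milk only: max(1226/433, 594/337) = 2.831 servings → $0.99.
salmon only: max(1226/405, 594/23) = 25.83 servings → $111.05.
eggs + milk: intersection lies outside the first quadrant.
eggs + salmon with both tight: 12.17 servings and 0.9535 servings → $8.36.
milk + salmon with both tight: 1.678 servings and 1.233 servings → $5.89.
Cheapest feasible corner: $0.99.

$0.99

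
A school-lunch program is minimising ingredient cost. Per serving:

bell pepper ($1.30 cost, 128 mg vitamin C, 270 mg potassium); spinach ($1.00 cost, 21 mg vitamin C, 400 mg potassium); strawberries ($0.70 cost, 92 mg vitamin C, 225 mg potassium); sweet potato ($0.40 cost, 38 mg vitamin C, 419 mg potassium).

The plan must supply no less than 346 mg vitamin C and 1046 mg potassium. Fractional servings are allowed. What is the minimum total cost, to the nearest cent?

bell pepper only: max(346/128, 1046/270) = 3.874 servings → $5.04.
spinach only: max(346/21, 1046/400) = 16.48 servings → $16.48.
strawberries only: max(346/92, 1046/225) = 4.649 servings → $3.25.
sweet potato only: max(346/38, 1046/419) = 9.105 servings → $3.64.
bell pepper + spinach with both tight: 2.557 servings and 0.8888 servings → $4.21.
bell pepper + strawberries with both targets exact would need a negative amount; discard.
bell pepper + sweet potato with both tight: 2.426 servings and 0.933 servings → $3.53.
spinach + strawberries with both tight: 0.5731 servings and 3.63 servings → $3.11.
spinach + sweet potato with both targets exact would need a negative amount; discard.
strawberries + sweet potato with both tight: 3.508 servings and 0.6128 servings → $2.70.
So the least-cost plan costs $2.70.

$2.70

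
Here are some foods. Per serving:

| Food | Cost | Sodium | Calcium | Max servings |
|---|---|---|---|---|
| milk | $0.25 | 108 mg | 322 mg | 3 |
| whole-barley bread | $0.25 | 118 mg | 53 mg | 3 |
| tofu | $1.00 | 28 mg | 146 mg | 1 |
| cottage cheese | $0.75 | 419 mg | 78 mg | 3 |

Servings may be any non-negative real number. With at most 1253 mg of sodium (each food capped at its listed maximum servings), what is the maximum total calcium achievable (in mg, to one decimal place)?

Calcium per mg sodium: tofu 5.214, milk 2.981, whole-barley bread 0.4492, cottage cheese 0.1862.
Take 1 serving of tofu: uses 28 mg sodium, +146.0 mg calcium (running total 146.0 mg).
Take 3 servings of milk: uses 324 mg sodium, +966.0 mg calcium (running total 1112.0 mg).
Take 3 servings of whole-barley bread: uses 354 mg sodium, +159.0 mg calcium (running total 1271.0 mg).
Take 1.305 servings of cottage cheese: uses 547 mg sodium, +101.8 mg calcium (running total 1372.8 mg).
Greedy by best ratio exhausts the sodium allowance optimally: 1372.8 mg.

1372.8 mg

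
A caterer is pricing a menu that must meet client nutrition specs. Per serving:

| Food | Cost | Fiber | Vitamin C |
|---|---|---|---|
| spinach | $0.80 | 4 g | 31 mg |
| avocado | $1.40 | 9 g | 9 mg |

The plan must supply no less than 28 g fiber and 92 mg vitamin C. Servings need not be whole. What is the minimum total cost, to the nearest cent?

spinach only: max(28/4, 92/31) = 7 servings → $5.60.
avocado only: max(28/9, 92/9) = 10.22 servings → $14.31.
spinach + avocado with both tight: 2.37 servings and 2.058 servings → $4.78.
So the least-cost plan costs $4.78.

$4.78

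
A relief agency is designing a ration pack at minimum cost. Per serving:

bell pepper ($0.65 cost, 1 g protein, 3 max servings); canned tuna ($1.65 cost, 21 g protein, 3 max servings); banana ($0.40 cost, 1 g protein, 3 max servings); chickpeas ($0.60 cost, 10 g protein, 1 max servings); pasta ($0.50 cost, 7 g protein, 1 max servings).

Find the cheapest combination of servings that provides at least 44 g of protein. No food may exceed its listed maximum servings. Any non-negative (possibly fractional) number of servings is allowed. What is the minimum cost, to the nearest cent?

Cost per g of protein: chickpeas $0.0600, pasta $0.0714, canned tuna $0.0786, banana $0.4000, bell pepper $0.6500.
Take 1 serving of chickpeas: +10.0 g protein for $0.60 (total $0.60, still need 34.0 g).
Take 1 serving of pasta: +7.0 g protein for $0.50 (total $1.10, still need 27.0 g).
Take 1.286 servings of canned tuna: +27.0 g protein for $2.12 (total $3.22, still need 0.0 g).
Greedy by cheapest-per-g is optimal for a single linear constraint, so the minimum cost is $3.22.

$3.22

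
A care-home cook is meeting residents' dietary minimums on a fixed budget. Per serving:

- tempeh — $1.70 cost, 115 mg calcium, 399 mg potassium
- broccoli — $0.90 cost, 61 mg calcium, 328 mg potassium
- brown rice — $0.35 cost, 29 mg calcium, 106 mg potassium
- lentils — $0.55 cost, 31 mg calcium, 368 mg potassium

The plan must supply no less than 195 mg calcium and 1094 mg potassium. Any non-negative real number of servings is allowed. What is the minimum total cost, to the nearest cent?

$2.62

For a min-cost LP with two ≥-constraints, a basic feasible solution has at most two positive variables.
tempeh only: max(195/115, 1094/399) = 2.742 servings → $4.66.
broccoli only: max(195/61, 1094/328) = 3.335 servings → $3.00.
brown rice only: max(195/29, 1094/106) = 10.32 servings → $3.61.
lentils only: max(195/31, 1094/368) = 6.29 servings → $3.46.
tempeh + broccoli with both targets exact would need a negative amount; discard.
tempeh + brown rice: intersection lies outside the first quadrant.
tempeh + lentils with both tight: 1.264 servings and 1.603 servings → $3.03.
broccoli + brown rice with both targets exact would need a negative amount; discard.
broccoli + lentils with both tight: 3.082 servings and 0.2259 servings → $2.90.
brown rice + lentils with both tight: 5.124 servings and 1.497 servings → $2.62.
Cheapest feasible corner: $2.62.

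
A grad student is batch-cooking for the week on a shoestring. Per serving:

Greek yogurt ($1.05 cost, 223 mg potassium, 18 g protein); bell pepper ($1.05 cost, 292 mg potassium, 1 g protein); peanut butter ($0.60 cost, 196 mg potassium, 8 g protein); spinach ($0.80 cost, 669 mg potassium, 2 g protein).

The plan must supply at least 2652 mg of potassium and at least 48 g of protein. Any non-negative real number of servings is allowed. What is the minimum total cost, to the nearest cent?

$4.98

The cheapest plan sits at a corner of the feasible region — with two constraints it uses at most two foods.
Greek yogurt only: max(2652/223, 48/18) = 11.89 servings → $12.49.
bell pepper only: max(2652/292, 48/1) = 48 servings → $50.40.
peanut butter only: max(2652/196, 48/8) = 13.53 servings → $8.12.
spinach only: max(2652/669, 48/2) = 24 servings → $19.20.
Greek yogurt + bell pepper with both tight: 2.258 servings and 7.358 servings → $10.10.
Greek yogurt + peanut butter: the both-tight solution has a negative serving — not a feasible corner.
Greek yogurt + spinach with both tight: 2.312 servings and 3.194 servings → $4.98.
bell pepper + peanut butter with both tight: 5.518 servings and 5.31 servings → $8.98.
bell pepper + spinach: intersection lies outside the first quadrant.
peanut butter + spinach with both tight: 5.405 servings and 2.381 servings → $5.15.
Cheapest feasible corner: $4.98.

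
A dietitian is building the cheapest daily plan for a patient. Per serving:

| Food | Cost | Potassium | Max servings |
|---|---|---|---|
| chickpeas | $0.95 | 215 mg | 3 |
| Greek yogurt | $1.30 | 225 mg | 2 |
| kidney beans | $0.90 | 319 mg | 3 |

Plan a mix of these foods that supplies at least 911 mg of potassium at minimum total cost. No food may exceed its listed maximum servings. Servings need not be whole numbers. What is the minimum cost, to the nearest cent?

$2.57

Cost per mg of potassium: kidney beans $0.0028, chickpeas $0.0044, Greek yogurt $0.0058.
Take 2.856 servings of kidney beans: +911.0 mg potassium for $2.57 (total $2.57, still need 0.0 mg).
Filling from the cheapest source first is optimal under one linear minimum: $2.57.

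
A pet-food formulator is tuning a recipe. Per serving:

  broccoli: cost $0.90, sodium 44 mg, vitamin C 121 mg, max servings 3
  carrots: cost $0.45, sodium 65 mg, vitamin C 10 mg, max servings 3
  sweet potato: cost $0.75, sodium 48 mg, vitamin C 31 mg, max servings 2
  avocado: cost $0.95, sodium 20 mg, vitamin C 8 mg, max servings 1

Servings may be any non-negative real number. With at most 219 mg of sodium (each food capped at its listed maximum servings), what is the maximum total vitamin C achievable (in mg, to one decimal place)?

419.2 mg

Vitamin C per mg sodium: broccoli 2.75, sweet potato 0.6458, avocado 0.4, carrots 0.1538.
Take 3 servings of broccoli: uses 132 mg sodium, +363.0 mg vitamin C (running total 363.0 mg).
Take 1.812 servings of sweet potato: uses 87 mg sodium, +56.2 mg vitamin C (running total 419.2 mg).
Filling greedily by vitamin C-per-mg sodium is optimal for one linear limit, giving 419.2 mg.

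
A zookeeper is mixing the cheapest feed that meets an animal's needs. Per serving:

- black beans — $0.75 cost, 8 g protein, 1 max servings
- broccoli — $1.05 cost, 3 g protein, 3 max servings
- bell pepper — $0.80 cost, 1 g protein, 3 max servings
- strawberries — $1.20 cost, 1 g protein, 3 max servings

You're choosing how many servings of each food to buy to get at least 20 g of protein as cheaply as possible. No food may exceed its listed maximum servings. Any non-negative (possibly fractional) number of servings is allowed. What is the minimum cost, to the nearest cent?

$6.30

Cost per g of protein: black beans $0.0938, broccoli $0.3500, bell pepper $0.8000, strawberries $1.2000.
Take 1 serving of black beans: +8.0 g protein for $0.75 (total $0.75, still need 12.0 g).
Take 3 servings of broccoli: +9.0 g protein for $3.15 (total $3.90, still need 3.0 g).
Take 3 servings of bell pepper: +3.0 g protein for $2.40 (total $6.30, still need 0.0 g).
Filling from the cheapest source first is optimal under one linear minimum: $6.30.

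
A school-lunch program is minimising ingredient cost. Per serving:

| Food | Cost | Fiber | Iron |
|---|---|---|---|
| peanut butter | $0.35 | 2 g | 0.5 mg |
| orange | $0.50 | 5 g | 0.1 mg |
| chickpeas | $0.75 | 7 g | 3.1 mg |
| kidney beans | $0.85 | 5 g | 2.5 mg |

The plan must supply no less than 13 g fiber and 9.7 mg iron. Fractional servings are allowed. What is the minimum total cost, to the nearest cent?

$2.35

peanut butter only: max(13/2, 9.7/0.5) = 19.4 servings → $6.79.
orange only: max(13/5, 9.7/0.1) = 97 servings → $48.50.
chickpeas only: max(13/7, 9.7/3.1) = 3.129 servings → $2.35.
kidney beans only: max(13/5, 9.7/2.5) = 3.88 servings → $3.30.
peanut butter + orange: intersection lies outside the first quadrant.
peanut butter + chickpeas with both targets exact would need a negative amount; discard.
peanut butter + kidney beans: the both-tight solution has a negative serving — not a feasible corner.
orange + chickpeas: the both-tight solution has a negative serving — not a feasible corner.
orange + kidney beans with both targets exact would need a negative amount; discard.
chickpeas + kidney beans: intersection lies outside the first quadrant.
The minimum over all feasible corners is $2.35.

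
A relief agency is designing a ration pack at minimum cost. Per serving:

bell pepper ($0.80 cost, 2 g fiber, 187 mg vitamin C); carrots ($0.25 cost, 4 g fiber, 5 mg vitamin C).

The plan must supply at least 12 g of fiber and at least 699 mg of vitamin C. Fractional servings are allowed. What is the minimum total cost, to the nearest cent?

$3.25

Check every corner: each single food scaled to meet both minima, and each pair solved so both constraints bind.
bell pepper only: max(12/2, 699/187) = 6 servings → $4.80.
carrots only: max(12/4, 699/5) = 139.8 servings → $34.95.
bell pepper + carrots with both tight: 3.707 servings and 1.146 servings → $3.25.
The minimum over all feasible corners is $3.25.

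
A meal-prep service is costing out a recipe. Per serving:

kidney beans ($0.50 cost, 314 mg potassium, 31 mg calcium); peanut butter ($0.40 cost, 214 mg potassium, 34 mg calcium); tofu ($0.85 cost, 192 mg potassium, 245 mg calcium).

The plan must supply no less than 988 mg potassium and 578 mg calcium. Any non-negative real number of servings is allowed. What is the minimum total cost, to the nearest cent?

$2.73

The cheapest plan sits at a corner of the feasible region — with two constraints it uses at most two foods.
kidney beans only: max(988/314, 578/31) = 18.65 servings → $9.32.
peanut butter only: max(988/214, 578/34) = 17 servings → $6.80.
tofu only: max(988/192, 578/245) = 5.146 servings → $4.37.
kidney beans + peanut butter: intersection lies outside the first quadrant.
kidney beans + tofu with both tight: 1.847 servings and 2.126 servings → $2.73.
peanut butter + tofu with both tight: 2.856 servings and 1.963 servings → $2.81.
Cheapest feasible corner: $2.73.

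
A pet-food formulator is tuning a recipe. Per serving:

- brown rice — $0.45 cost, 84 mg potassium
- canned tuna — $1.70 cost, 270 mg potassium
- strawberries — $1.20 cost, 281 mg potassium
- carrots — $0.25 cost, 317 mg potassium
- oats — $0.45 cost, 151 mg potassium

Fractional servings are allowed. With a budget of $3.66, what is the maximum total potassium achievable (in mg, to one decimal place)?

4640.9 mg

Potassium per dollar: carrots 1268, oats 335.6, strawberries 234.2, brown rice 186.7, canned tuna 158.8.
With no serving limits, spend the whole cost allowance on carrots: $3.66 / $0.25 × 317 mg = 4640.9 mg.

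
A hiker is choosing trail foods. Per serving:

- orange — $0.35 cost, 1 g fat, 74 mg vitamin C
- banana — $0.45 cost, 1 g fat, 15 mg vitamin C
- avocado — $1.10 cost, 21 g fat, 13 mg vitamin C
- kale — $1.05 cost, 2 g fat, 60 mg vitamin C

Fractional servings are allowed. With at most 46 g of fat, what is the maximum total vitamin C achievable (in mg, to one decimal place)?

Vitamin C per g fat: orange 74, kale 30, banana 15, avocado 0.619.
With no serving limits, spend the whole fat allowance on orange: 46 g / 1 g × 74 mg = 3404.0 mg.

3404.0 mg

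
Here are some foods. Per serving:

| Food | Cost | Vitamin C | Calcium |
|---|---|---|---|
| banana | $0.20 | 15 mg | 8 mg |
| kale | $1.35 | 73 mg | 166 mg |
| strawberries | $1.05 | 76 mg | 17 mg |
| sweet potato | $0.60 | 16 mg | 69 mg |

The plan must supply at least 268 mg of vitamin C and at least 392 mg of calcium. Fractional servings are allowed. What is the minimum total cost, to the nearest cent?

$4.31

Check every corner: each single food scaled to meet both minima, and each pair solved so both constraints bind.
banana only: max(268/15, 392/8) = 49 servings → $9.80.
kale only: max(268/73, 392/166) = 3.671 servings → $4.96.
strawberries only: max(268/76, 392/17) = 23.06 servings → $24.21.
sweet potato only: max(268/16, 392/69) = 16.75 servings → $10.05.
banana + kale with both tight: 8.327 servings and 1.96 servings → $4.31.
banana + strawberries: the both-tight solution has a negative serving — not a feasible corner.
banana + sweet potato with both tight: 13.47 servings and 4.119 servings → $5.17.
kale + strawberries with both tight: 2.219 servings and 1.395 servings → $4.46.
kale + sweet potato: the both-tight solution has a negative serving — not a feasible corner.
strawberries + sweet potato with both tight: 2.458 servings and 5.076 servings → $5.63.
So the least-cost plan costs $4.31.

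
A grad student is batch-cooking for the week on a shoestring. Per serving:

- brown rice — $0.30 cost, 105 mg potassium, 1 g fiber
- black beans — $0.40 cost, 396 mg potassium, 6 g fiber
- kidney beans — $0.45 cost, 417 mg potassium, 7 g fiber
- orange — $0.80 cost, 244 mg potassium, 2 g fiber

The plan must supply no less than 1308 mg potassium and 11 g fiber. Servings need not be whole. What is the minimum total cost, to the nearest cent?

$1.32

Check every corner: each single food scaled to meet both minima, and each pair solved so both constraints bind.
brown rice only: max(1308/105, 11/1) = 12.46 servings → $3.74.
black beans only: max(1308/396, 11/6) = 3.303 servings → $1.32.
kidney beans only: max(1308/417, 11/7) = 3.137 servings → $1.41.
orange only: max(1308/244, 11/2) = 5.5 servings → $4.40.
brown rice + black beans: intersection lies outside the first quadrant.
brown rice + kidney beans with both targets exact would need a negative amount; discard.
brown rice + orange with both tight: 2 servings and 4.5 servings → $4.20.
black beans + kidney beans: the both-tight solution has a negative serving — not a feasible corner.
black beans + orange with both tight: 0.1012 servings and 5.196 servings → $4.20.
kidney beans + orange with both tight: 0.0778 servings and 5.228 servings → $4.22.
The minimum over all feasible corners is $1.32.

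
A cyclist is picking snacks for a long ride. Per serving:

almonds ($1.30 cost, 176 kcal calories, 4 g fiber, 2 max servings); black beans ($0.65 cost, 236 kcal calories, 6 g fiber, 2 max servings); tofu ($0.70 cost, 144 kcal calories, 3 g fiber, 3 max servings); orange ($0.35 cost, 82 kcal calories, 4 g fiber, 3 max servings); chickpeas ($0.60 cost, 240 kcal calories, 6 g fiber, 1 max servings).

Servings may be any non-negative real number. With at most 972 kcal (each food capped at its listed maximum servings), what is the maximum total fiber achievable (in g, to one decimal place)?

30.3 g

Fiber per kcal: orange 0.04878, black beans 0.02542, chickpeas 0.025, almonds 0.02273, tofu 0.02083.
Take 3 servings of orange: uses 246 kcal, +12.0 g fiber (running total 12.0 g).
Take 2 servings of black beans: uses 472 kcal, +12.0 g fiber (running total 24.0 g).
Take 1 serving of chickpeas: uses 240 kcal, +6.0 g fiber (running total 30.0 g).
Take 0.07955 servings of almonds: uses 14 kcal, +0.3 g fiber (running total 30.3 g).
Greedy by best ratio exhausts the calories allowance optimally: 30.3 g.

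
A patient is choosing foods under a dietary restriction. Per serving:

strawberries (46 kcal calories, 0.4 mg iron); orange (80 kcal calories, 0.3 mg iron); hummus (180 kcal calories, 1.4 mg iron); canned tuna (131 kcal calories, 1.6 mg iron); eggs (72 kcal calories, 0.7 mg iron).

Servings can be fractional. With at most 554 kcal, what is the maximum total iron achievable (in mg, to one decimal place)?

Iron per kcal: canned tuna 0.01221, eggs 0.009722, strawberries 0.008696, hummus 0.007778, orange 0.00375.
With no serving limits, spend the whole calories allowance on canned tuna: 554 kcal / 131 kcal × 1.6 mg = 6.8 mg.

6.8 mg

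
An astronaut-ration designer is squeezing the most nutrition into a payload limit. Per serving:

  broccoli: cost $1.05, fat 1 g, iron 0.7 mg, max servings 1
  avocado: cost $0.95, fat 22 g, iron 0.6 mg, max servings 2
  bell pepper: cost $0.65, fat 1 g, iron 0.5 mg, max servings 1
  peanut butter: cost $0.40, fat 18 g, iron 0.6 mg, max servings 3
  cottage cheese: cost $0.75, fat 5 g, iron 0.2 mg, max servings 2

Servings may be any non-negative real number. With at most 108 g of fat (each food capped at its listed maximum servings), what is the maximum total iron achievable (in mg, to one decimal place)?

4.5 mg

Iron per g fat: broccoli 0.7, bell pepper 0.5, cottage cheese 0.04, peanut butter 0.03333, avocado 0.02727.
Take 1 serving of broccoli: uses 1 g fat, +0.7 mg iron (running total 0.7 mg).
Take 1 serving of bell pepper: uses 1 g fat, +0.5 mg iron (running total 1.2 mg).
Take 2 servings of cottage cheese: uses 10 g fat, +0.4 mg iron (running total 1.6 mg).
Take 3 servings of peanut butter: uses 54 g fat, +1.8 mg iron (running total 3.4 mg).
Take 1.909 servings of avocado: uses 42 g fat, +1.1 mg iron (running total 4.5 mg).
Filling greedily by iron-per-g fat is optimal for one linear limit, giving 4.5 mg.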